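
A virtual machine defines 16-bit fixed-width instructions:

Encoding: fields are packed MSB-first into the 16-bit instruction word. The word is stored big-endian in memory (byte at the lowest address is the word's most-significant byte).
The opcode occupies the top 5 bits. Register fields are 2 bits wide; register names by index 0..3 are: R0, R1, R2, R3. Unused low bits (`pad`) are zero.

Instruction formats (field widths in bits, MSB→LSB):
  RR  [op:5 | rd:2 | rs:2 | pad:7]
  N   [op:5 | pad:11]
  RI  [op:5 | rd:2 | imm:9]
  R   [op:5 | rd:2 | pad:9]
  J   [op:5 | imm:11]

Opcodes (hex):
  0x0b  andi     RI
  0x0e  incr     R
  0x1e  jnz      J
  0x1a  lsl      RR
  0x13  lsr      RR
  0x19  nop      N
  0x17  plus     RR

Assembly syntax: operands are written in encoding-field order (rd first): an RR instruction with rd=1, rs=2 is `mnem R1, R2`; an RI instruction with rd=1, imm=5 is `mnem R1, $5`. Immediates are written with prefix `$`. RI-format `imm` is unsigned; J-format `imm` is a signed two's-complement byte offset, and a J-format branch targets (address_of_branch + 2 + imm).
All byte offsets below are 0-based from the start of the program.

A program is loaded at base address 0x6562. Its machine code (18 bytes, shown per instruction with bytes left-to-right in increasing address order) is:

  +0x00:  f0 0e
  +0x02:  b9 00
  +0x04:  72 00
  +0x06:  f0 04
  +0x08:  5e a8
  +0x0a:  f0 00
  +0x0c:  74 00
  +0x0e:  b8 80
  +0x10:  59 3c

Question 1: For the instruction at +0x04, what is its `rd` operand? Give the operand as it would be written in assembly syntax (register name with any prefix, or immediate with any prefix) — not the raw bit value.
[04] 72 00 → 0x7200
  top 5b → 0xe → incr [R]
  rd: (w>>9)&0x3=0x1 → R1

R1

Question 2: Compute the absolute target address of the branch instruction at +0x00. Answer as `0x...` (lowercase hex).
@+00  big-endian(f0 0e) = 0xf00e
  opcode bits[15:11]=0x1e: jnz/J
  imm: (w>>0)&0x7ff=0xe → $14
  target = base 0x6562 + off 0x00 + 2 + imm 14 = 0x6572

0x6572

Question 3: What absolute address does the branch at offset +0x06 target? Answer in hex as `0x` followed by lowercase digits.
@+06  big-endian(f0 04) = 0xf004
  opcode bits[15:11]=0x1e: jnz/J
  imm: (w>>0)&0x7ff=0x4 → $4
  target = base 0x6562 + off 0x06 + 2 + imm 4 = 0x656e

0x656e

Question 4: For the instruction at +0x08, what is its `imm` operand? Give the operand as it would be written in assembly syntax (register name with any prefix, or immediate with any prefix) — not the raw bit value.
$168

+0x08: 5e a8 ⇒ word 0x5ea8 (big)
  op=0x5ea8>>11=0xb ⇒ andi (RI)
  [10:9] rd=3 = R3
  [8:0] imm=168 = $168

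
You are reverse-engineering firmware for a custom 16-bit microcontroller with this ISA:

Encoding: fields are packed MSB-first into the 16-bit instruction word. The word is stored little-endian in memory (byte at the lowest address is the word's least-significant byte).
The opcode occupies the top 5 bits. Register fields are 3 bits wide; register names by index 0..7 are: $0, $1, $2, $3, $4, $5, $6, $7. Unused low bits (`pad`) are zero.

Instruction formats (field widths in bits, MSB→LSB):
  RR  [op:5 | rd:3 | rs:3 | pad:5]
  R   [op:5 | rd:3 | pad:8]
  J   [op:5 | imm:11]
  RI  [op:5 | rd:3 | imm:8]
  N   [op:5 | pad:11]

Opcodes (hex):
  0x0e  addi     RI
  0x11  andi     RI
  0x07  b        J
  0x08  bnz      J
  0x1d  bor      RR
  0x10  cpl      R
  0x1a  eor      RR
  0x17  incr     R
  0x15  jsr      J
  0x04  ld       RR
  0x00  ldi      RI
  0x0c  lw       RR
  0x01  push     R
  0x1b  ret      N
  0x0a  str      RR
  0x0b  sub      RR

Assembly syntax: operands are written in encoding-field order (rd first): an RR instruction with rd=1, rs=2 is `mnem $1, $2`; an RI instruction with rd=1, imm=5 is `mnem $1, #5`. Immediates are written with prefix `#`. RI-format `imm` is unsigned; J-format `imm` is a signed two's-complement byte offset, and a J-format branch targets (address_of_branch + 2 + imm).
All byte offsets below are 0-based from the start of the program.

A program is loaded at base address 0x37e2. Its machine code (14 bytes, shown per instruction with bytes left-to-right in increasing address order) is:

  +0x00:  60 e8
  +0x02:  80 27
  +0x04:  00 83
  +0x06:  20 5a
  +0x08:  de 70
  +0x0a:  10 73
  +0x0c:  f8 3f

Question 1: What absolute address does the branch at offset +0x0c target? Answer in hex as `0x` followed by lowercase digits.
0x37e8

@+0c  little-endian(f8 3f) = 0x3ff8
  op=0x3ff8>>11=0x7 ⇒ b (J)
  [10:0] imm=2040 (s11→-8) = #-8
  target = base 0x37e2 + off 0x0c + 2 + imm -8 = 0x37e8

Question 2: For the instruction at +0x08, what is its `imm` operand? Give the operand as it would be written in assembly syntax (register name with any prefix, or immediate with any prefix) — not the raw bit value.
#222

[08] de 70 → 0x70de
  op=0x70de>>11=0xe ⇒ addi (RI)
  rd@[10:8]=0x0 ⇒ $0
  imm@[7:0]=0xde ⇒ #222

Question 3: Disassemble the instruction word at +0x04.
cpl $3

+0x04: 00 83 ⇒ word 0x8300 (little)
  top 5b → 0x10 → cpl [R]
  [10:8] rd=3 = $3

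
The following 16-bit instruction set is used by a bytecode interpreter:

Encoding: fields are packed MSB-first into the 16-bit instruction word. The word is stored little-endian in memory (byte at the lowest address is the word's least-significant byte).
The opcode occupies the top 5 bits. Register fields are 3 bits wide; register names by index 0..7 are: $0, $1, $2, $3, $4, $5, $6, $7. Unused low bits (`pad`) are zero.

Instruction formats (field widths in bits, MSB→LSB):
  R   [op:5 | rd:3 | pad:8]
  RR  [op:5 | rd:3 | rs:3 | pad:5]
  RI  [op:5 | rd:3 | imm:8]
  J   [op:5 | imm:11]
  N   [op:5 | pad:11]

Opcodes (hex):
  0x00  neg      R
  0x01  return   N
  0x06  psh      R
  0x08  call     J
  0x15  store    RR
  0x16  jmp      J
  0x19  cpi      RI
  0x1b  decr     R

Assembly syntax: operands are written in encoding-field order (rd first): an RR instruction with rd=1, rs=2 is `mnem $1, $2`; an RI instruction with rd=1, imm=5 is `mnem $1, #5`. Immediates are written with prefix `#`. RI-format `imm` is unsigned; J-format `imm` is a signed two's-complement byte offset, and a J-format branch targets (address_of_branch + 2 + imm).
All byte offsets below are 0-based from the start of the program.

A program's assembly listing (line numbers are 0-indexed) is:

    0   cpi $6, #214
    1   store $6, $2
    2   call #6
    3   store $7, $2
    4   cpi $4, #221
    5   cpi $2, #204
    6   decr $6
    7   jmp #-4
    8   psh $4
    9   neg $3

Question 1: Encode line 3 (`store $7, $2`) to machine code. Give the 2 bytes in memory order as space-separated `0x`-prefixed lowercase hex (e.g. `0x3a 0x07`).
0x40 0xaf

line 3 (store): pack op=0x15:5|rd=7:3|rs=2:3|pad=0:5 = 0xaf40; little→ 40 af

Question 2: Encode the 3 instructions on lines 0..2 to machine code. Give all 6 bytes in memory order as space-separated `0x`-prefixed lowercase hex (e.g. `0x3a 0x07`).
0xd6 0xce 0x40 0xae 0x06 0x40

0. cpi fields op=0x19:5|rd=6:3|imm=214:8 → word ced6h → d6 ce
1. store fields op=0x15:5|rd=6:3|rs=2:3|pad=0:5 → word ae40h → 40 ae
2. call fields op=0x8:5|imm=6:11 → word 4006h → 06 40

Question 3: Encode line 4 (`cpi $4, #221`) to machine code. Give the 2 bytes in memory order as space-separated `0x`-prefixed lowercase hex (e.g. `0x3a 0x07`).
4. cpi fields op=0x19:5|rd=4:3|imm=221:8 → word ccddh → dd cc

0xdd 0xcc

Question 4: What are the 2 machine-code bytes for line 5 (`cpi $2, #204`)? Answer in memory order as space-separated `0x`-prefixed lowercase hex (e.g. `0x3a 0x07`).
0xcc 0xca

5. cpi fields op=0x19:5|rd=2:3|imm=204:8 → word cacch → cc ca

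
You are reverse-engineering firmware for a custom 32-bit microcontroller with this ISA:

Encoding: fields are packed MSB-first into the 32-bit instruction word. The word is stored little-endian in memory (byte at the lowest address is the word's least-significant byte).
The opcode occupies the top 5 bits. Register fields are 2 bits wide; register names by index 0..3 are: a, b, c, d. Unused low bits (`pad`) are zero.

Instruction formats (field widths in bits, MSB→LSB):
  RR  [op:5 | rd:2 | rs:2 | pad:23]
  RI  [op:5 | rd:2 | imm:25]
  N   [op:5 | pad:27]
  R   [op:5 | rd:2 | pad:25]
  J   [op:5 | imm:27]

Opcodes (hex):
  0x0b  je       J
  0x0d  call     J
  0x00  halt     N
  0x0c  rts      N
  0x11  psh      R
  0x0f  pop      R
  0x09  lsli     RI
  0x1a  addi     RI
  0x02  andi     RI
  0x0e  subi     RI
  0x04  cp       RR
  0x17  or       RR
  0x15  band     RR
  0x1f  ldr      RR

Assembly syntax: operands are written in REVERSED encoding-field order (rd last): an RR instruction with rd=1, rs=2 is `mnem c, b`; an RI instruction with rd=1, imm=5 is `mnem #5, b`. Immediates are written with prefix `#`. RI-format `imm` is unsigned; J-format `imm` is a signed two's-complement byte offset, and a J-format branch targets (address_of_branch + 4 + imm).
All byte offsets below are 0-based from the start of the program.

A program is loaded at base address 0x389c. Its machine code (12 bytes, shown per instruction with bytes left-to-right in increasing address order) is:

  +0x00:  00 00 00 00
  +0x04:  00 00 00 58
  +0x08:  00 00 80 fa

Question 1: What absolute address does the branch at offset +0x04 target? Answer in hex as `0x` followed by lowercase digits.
off 0x04: read 00 00 00 58 as little → 0x58000000
  top 5b → 0xb → je [J]
  [26:0] imm=0 = #0
  target = base 0x389c + off 0x04 + 4 + imm 0 = 0x38a4

0x38a4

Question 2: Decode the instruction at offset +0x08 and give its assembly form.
ldr b, b

+0x08: 00 00 80 fa ⇒ word 0xfa800000 (little)
  op=0xfa800000>>27=0x1f ⇒ ldr (RR)
  rd: (w>>25)&0x3=0x1 → b
  rs: (w>>23)&0x3=0x1 → b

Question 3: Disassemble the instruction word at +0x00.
halt

[00] 00 00 00 00 → 0x00000000
  op=0x00000000>>27=0x0 ⇒ halt (N)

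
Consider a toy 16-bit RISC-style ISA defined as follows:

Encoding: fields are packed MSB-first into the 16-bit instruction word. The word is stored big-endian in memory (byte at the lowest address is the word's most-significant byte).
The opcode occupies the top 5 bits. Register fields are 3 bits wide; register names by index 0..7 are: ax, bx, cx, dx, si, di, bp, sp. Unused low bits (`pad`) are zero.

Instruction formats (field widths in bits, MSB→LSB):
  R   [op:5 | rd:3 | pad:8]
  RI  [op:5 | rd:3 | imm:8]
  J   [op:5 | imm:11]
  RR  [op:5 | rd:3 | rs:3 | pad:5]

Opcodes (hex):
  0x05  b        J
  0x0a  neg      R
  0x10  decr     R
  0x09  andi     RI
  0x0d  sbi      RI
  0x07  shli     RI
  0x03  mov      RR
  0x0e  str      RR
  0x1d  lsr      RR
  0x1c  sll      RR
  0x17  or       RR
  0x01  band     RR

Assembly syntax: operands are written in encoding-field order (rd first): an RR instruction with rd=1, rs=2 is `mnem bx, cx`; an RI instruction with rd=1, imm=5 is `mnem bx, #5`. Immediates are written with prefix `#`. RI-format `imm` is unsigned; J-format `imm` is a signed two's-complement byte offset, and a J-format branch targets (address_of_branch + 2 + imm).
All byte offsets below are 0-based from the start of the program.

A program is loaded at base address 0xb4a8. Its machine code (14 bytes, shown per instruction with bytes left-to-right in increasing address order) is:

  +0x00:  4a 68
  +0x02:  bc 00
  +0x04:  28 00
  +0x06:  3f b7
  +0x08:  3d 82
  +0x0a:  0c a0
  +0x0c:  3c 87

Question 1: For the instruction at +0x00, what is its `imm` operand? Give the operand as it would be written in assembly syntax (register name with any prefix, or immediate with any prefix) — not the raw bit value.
+0x00: 4a 68 ⇒ word 0x4a68 (big)
  op=0x4a68>>11=0x9 ⇒ andi (RI)
  [10:8] rd=2 = cx
  [7:0] imm=104 = #104

#104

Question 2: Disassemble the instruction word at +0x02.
or si, ax

off 0x02: read bc 00 as big → 0xbc00
  opcode bits[15:11]=0x17: or/RR
  rd: (w>>8)&0x7=0x4 → si
  rs: (w>>5)&0x7=0x0 → ax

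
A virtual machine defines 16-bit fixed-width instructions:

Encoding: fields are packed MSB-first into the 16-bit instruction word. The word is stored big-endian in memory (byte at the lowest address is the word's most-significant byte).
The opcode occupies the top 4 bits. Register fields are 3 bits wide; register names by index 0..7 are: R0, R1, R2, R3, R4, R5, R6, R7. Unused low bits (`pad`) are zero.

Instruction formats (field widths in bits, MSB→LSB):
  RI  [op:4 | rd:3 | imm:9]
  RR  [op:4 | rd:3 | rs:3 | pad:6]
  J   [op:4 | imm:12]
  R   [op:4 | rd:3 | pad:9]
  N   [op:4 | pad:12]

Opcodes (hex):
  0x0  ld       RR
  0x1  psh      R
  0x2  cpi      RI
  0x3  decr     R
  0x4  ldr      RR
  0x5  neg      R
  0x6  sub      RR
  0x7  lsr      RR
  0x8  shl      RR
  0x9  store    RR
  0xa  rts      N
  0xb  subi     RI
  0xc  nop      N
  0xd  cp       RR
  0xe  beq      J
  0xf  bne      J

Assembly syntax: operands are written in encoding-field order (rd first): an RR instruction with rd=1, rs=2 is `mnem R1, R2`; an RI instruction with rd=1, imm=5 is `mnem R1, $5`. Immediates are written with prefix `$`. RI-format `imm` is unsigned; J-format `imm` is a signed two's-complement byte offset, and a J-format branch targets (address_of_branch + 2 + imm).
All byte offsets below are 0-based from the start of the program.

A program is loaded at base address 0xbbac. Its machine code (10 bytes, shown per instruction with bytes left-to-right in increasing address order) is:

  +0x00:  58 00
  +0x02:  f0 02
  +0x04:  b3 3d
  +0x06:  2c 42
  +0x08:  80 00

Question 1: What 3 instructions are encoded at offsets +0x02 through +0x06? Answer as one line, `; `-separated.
bne $2; subi R1, $317; cpi R6, $66

off 0x02: read f0 02 as big → 0xf002
  opcode bits[15:12]=0xf: bne/J
  imm: (w>>0)&0xfff=0x2 → $2
off 0x04: read b3 3d as big → 0xb33d
  opcode bits[15:12]=0xb: subi/RI
  rd: (w>>9)&0x7=0x1 → R1
  imm: (w>>0)&0x1ff=0x13d → $317
off 0x06: read 2c 42 as big → 0x2c42
  opcode bits[15:12]=0x2: cpi/RI
  rd: (w>>9)&0x7=0x6 → R6
  imm: (w>>0)&0x1ff=0x42 → $66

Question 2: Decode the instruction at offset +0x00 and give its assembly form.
neg R4

[00] 58 00 → 0x5800
  op=0x5800>>12=0x5 ⇒ neg (R)
  rd: (w>>9)&0x7=0x4 → R4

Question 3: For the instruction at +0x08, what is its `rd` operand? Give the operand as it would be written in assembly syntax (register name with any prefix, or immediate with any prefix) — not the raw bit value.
[08] 80 00 → 0x8000
  op=0x8000>>12=0x8 ⇒ shl (RR)
  [11:9] rd=0 = R0
  [8:6] rs=0 = R0

R0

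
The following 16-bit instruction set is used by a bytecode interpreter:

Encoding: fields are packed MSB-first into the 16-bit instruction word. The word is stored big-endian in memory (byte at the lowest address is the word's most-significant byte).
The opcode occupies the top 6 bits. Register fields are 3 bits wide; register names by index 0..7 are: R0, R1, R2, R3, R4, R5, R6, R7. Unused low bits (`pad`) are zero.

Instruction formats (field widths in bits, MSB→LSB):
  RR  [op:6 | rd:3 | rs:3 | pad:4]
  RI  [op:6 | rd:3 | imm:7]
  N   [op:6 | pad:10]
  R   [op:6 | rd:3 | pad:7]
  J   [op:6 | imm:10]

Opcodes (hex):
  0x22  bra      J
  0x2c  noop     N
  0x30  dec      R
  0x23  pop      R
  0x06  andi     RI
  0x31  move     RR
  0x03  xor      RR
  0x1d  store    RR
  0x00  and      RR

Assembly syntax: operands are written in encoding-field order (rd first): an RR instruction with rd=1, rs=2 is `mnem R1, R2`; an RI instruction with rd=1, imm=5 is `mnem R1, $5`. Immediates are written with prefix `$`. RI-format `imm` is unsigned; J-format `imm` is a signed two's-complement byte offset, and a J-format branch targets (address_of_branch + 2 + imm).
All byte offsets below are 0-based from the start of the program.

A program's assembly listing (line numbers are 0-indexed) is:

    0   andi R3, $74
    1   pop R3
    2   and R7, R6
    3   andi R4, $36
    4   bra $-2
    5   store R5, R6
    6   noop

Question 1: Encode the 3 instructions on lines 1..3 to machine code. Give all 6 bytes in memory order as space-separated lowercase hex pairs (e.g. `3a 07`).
8d 80 03 e0 1a 24

L1: pop op=0x23:6|rd=3:3|pad=0:7 ⇒ 0x8d80 ⇒ big 8d 80
L2: and op=0x0:6|rd=7:3|rs=6:3|pad=0:4 ⇒ 0x03e0 ⇒ big 03 e0
L3: andi op=0x6:6|rd=4:3|imm=36:7 ⇒ 0x1a24 ⇒ big 1a 24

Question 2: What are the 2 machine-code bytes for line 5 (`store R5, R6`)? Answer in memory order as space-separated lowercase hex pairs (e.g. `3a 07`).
76 e0

L5: store op=0x1d:6|rd=5:3|rs=6:3|pad=0:4 ⇒ 0x76e0 ⇒ big 76 e0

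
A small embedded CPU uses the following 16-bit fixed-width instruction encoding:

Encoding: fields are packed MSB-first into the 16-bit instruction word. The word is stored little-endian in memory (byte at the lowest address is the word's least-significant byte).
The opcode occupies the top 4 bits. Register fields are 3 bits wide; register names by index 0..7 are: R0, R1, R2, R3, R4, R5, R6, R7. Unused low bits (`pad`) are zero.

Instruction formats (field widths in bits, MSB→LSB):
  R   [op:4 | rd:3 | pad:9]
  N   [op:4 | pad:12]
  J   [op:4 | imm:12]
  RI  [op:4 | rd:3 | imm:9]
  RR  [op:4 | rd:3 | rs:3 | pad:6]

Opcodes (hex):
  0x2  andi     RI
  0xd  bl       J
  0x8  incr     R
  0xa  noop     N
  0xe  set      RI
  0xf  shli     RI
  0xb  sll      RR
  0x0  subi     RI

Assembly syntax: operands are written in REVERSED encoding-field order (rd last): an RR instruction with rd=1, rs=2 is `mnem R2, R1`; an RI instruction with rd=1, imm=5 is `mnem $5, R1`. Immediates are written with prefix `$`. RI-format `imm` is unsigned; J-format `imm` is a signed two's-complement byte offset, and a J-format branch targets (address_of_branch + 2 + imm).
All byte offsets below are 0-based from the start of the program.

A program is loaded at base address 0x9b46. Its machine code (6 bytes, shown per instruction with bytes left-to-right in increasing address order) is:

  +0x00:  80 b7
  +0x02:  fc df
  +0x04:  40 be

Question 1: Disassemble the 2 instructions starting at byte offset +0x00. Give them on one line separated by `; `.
sll R6, R3; bl $-4

off 0x00: read 80 b7 as little → 0xb780
  op=0xb780>>12=0xb ⇒ sll (RR)
  rd: (w>>9)&0x7=0x3 → R3
  rs: (w>>6)&0x7=0x6 → R6
off 0x02: read fc df as little → 0xdffc
  op=0xdffc>>12=0xd ⇒ bl (J)
  imm: (w>>0)&0xfff=0xffc (s12→-4) → $-4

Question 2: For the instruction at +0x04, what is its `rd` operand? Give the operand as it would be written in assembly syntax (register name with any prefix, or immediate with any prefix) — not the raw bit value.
R7

off 0x04: read 40 be as little → 0xbe40
  opcode bits[15:12]=0xb: sll/RR
  rd: (w>>9)&0x7=0x7 → R7
  rs: (w>>6)&0x7=0x1 → R1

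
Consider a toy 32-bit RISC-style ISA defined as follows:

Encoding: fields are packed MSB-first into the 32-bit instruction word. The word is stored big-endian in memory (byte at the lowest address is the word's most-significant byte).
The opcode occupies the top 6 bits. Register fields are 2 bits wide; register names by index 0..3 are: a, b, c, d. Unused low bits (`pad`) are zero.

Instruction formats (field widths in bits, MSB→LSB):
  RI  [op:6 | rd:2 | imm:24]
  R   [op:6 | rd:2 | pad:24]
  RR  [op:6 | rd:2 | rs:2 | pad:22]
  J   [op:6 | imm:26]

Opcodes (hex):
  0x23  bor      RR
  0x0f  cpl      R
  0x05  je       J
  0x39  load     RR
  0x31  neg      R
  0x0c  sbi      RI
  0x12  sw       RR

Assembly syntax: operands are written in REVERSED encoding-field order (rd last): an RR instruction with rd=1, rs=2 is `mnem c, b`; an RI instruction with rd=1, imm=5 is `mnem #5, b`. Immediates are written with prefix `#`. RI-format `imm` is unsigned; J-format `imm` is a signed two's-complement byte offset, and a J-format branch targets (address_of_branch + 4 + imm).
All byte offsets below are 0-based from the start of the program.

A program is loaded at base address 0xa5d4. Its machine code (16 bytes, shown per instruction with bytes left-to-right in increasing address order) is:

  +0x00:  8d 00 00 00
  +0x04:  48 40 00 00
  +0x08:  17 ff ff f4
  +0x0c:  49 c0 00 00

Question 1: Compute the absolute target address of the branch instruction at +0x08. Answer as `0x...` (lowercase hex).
0xa5d4

off 0x08: read 17 ff ff f4 as big → 0x17fffff4
  opcode bits[31:26]=0x5: je/J
  imm@[25:0]=0x3fffff4 (s26→-12) ⇒ #-12
  target = base 0xa5d4 + off 0x08 + 4 + imm -12 = 0xa5d4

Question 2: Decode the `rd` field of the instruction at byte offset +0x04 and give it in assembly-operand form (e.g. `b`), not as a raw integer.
@+04  big-endian(48 40 00 00) = 0x48400000
  top 6b → 0x12 → sw [RR]
  rd: (w>>24)&0x3=0x0 → a
  rs: (w>>22)&0x3=0x1 → b

a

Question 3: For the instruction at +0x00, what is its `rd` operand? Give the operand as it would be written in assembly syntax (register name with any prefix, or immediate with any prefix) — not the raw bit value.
off 0x00: read 8d 00 00 00 as big → 0x8d000000
  op=0x8d000000>>26=0x23 ⇒ bor (RR)
  [25:24] rd=1 = b
  [23:22] rs=0 = a

b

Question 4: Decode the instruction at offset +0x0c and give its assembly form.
+0x0c: 49 c0 00 00 ⇒ word 0x49c00000 (big)
  op=0x49c00000>>26=0x12 ⇒ sw (RR)
  rd@[25:24]=0x1 ⇒ b
  rs@[23:22]=0x3 ⇒ d

sw d, b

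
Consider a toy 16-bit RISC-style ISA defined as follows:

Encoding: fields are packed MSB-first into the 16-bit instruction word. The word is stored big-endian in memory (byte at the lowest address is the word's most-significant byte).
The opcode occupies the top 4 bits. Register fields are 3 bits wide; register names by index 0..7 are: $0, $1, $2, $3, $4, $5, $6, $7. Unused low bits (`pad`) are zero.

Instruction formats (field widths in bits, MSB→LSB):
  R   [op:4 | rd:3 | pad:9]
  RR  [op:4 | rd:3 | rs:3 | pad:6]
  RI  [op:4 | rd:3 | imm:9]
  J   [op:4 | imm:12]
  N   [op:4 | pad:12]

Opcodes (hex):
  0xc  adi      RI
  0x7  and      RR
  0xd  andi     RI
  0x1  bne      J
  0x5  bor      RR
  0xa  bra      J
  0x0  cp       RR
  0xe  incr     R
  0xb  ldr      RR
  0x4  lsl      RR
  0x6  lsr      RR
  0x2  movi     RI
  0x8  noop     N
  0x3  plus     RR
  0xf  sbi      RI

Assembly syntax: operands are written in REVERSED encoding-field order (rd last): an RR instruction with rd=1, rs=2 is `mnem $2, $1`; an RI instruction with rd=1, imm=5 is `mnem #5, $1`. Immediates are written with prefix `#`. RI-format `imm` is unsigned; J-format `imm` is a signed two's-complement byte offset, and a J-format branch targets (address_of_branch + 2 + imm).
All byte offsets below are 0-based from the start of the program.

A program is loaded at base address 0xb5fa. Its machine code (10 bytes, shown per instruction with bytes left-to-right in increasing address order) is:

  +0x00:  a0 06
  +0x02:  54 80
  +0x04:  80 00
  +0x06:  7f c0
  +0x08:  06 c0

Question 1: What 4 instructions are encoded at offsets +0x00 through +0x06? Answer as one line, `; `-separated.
bra #6; bor $2, $2; noop; and $7, $7

off 0x00: read a0 06 as big → 0xa006
  opcode bits[15:12]=0xa: bra/J
  imm@[11:0]=0x6 ⇒ #6
off 0x02: read 54 80 as big → 0x5480
  opcode bits[15:12]=0x5: bor/RR
  rd@[11:9]=0x2 ⇒ $2
  rs@[8:6]=0x2 ⇒ $2
off 0x04: read 80 00 as big → 0x8000
  opcode bits[15:12]=0x8: noop/N
off 0x06: read 7f c0 as big → 0x7fc0
  opcode bits[15:12]=0x7: and/RR
  rd@[11:9]=0x7 ⇒ $7
  rs@[8:6]=0x7 ⇒ $7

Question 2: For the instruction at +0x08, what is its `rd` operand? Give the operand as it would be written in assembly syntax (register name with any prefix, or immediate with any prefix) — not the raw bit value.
@+08  big-endian(06 c0) = 0x06c0
  opcode bits[15:12]=0x0: cp/RR
  [11:9] rd=3 = $3
  [8:6] rs=3 = $3

$3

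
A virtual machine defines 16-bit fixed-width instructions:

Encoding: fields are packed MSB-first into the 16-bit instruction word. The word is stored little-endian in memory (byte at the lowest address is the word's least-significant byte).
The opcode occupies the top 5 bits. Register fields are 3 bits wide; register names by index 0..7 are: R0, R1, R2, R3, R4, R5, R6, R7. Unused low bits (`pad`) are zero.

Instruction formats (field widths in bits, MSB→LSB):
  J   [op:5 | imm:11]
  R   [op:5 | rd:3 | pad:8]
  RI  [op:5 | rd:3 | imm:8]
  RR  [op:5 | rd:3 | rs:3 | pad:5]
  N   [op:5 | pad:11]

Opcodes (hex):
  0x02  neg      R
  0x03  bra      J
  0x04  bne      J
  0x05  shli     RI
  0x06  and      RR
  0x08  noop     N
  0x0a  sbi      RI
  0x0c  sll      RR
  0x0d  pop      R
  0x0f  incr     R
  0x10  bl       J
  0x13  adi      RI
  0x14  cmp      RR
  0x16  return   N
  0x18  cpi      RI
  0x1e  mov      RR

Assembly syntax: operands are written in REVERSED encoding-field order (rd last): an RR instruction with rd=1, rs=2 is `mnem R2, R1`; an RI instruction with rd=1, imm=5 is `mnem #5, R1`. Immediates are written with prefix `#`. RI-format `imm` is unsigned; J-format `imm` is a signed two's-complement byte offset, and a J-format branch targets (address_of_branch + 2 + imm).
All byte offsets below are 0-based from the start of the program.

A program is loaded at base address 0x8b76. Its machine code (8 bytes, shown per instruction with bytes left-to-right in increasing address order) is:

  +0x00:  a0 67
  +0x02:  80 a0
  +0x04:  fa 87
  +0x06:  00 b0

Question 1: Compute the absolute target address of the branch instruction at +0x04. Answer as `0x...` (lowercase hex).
@+04  little-endian(fa 87) = 0x87fa
  top 5b → 0x10 → bl [J]
  [10:0] imm=2042 (s11→-6) = #-6
  target = base 0x8b76 + off 0x04 + 2 + imm -6 = 0x8b76

0x8b76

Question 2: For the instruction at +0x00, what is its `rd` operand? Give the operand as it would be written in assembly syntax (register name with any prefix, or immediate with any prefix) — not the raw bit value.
[00] a0 67 → 0x67a0
  top 5b → 0xc → sll [RR]
  rd@[10:8]=0x7 ⇒ R7
  rs@[7:5]=0x5 ⇒ R5

R7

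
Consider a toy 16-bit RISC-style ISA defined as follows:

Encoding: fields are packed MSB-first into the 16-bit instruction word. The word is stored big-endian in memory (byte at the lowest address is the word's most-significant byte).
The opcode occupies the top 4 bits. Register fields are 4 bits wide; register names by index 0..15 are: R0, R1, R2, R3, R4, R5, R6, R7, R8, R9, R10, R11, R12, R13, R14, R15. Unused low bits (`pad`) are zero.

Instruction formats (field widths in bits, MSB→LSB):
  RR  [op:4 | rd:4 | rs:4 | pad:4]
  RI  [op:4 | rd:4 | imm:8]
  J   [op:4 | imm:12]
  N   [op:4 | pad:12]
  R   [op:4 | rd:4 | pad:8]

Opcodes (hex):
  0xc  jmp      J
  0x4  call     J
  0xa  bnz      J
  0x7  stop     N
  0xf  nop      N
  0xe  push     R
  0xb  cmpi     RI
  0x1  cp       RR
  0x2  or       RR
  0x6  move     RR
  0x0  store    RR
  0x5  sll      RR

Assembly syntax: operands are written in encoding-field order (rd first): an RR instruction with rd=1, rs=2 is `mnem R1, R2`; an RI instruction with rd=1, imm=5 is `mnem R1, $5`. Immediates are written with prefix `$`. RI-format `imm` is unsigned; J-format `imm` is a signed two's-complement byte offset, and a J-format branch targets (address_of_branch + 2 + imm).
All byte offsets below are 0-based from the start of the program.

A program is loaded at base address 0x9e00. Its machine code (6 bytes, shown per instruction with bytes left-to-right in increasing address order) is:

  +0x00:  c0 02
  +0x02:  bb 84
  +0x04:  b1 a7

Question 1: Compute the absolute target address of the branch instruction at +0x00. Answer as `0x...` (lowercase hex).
+0x00: c0 02 ⇒ word 0xc002 (big)
  top 4b → 0xc → jmp [J]
  [11:0] imm=2 = $2
  target = base 0x9e00 + off 0x00 + 2 + imm 2 = 0x9e04

0x9e04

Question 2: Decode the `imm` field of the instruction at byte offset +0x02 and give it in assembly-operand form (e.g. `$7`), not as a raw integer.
$132

off 0x02: read bb 84 as big → 0xbb84
  opcode bits[15:12]=0xb: cmpi/RI
  rd@[11:8]=0xb ⇒ R11
  imm@[7:0]=0x84 ⇒ $132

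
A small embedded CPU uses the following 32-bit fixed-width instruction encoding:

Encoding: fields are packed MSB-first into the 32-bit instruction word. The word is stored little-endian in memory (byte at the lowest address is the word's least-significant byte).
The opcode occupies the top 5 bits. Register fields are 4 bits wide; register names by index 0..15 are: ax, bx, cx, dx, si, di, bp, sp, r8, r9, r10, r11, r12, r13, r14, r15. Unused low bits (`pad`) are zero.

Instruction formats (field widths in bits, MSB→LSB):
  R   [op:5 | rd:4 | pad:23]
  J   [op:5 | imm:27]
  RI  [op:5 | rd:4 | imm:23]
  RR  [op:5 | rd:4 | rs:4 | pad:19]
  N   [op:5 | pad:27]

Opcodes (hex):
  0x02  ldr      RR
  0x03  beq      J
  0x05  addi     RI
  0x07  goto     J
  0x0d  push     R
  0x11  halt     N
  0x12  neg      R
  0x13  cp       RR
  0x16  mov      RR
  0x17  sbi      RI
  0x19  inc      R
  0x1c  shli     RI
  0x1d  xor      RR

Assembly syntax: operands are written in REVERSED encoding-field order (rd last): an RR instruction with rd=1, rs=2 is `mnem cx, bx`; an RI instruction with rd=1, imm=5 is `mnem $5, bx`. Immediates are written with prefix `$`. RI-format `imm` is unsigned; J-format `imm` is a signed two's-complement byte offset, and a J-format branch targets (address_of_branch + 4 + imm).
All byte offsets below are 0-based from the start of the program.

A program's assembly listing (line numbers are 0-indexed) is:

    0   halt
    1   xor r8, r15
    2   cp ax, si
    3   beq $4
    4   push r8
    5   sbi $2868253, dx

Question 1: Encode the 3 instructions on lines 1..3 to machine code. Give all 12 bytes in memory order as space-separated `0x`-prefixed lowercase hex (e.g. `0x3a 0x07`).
0x00 0x00 0xc0 0xef 0x00 0x00 0x00 0x9a 0x04 0x00 0x00 0x18

1. xor fields op=0x1d:5|rd=15:4|rs=8:4|pad=0:19 → word efc00000h → 00 00 c0 ef
2. cp fields op=0x13:5|rd=4:4|rs=0:4|pad=0:19 → word 9a000000h → 00 00 00 9a
3. beq fields op=0x3:5|imm=4:27 → word 18000004h → 04 00 00 18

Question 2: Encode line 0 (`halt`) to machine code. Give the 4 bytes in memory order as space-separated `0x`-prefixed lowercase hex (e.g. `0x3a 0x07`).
L0: halt op=0x11:5|pad=0:27 ⇒ 0x88000000 ⇒ little 00 00 00 88

0x00 0x00 0x00 0x88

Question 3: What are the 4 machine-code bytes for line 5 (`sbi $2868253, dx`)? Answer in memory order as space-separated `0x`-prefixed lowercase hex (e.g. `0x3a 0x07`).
0x1d 0xc4 0xab 0xb9

L5: sbi op=0x17:5|rd=3:4|imm=2868253:23 ⇒ 0xb9abc41d ⇒ little 1d c4 ab b9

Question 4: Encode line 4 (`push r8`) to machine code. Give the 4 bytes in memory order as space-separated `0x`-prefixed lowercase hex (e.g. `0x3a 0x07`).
line 4 (push): pack op=0xd:5|rd=8:4|pad=0:23 = 0x6c000000; little→ 00 00 00 6c

0x00 0x00 0x00 0x6c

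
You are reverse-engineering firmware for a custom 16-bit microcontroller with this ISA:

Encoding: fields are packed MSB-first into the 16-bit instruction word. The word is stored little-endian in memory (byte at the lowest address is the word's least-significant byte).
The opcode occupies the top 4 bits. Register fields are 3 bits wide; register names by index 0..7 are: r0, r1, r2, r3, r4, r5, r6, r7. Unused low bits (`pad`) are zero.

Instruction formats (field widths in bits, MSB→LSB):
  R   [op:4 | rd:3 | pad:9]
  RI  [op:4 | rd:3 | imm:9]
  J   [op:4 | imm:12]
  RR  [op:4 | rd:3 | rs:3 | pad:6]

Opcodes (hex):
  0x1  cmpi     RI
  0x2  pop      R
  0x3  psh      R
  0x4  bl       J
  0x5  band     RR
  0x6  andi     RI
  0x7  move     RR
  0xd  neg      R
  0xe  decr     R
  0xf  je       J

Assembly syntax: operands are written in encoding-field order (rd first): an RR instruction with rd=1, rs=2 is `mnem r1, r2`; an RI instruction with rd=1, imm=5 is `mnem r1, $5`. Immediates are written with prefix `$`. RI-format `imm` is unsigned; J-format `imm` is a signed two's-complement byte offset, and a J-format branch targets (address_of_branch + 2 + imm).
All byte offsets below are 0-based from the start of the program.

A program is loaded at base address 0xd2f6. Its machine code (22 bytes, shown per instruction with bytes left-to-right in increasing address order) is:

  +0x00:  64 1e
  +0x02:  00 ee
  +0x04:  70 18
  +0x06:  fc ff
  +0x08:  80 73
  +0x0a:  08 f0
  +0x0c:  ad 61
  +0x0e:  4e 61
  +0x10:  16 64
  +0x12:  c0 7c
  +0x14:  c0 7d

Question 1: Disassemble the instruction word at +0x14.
+0x14: c0 7d ⇒ word 0x7dc0 (little)
  op=0x7dc0>>12=0x7 ⇒ move (RR)
  [11:9] rd=6 = r6
  [8:6] rs=7 = r7

move r6, r7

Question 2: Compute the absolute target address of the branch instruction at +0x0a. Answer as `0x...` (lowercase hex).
0xd30a

+0x0a: 08 f0 ⇒ word 0xf008 (little)
  opcode bits[15:12]=0xf: je/J
  [11:0] imm=8 = $8
  target = base 0xd2f6 + off 0x0a + 2 + imm 8 = 0xd30a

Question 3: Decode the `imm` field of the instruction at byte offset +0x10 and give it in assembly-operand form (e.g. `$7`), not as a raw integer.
@+10  little-endian(16 64) = 0x6416
  op=0x6416>>12=0x6 ⇒ andi (RI)
  rd: (w>>9)&0x7=0x2 → r2
  imm: (w>>0)&0x1ff=0x16 → $22

$22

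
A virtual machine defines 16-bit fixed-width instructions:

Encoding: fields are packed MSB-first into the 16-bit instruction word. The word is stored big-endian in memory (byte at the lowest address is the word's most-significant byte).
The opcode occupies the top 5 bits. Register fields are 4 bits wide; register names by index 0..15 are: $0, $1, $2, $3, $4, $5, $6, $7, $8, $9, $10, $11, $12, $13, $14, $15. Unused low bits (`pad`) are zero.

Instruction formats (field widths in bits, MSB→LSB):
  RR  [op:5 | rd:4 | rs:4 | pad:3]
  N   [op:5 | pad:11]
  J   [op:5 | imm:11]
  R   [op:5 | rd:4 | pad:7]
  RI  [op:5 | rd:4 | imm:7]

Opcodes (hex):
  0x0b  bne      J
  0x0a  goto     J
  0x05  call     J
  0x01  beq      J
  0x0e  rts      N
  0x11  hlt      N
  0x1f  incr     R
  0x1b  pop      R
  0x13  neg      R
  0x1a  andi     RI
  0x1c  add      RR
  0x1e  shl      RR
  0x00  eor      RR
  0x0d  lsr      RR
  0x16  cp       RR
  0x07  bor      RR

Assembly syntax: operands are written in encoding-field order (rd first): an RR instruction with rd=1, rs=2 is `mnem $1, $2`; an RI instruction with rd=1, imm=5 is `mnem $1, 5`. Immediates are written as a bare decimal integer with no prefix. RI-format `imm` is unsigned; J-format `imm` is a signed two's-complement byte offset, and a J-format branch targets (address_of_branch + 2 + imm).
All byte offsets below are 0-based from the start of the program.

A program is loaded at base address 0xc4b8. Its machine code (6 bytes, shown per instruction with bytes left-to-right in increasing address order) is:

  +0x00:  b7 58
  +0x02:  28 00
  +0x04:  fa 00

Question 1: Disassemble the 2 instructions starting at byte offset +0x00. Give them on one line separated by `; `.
cp $14, $11; call 0

off 0x00: read b7 58 as big → 0xb758
  opcode bits[15:11]=0x16: cp/RR
  [10:7] rd=14 = $14
  [6:3] rs=11 = $11
off 0x02: read 28 00 as big → 0x2800
  opcode bits[15:11]=0x5: call/J
  [10:0] imm=0 = 0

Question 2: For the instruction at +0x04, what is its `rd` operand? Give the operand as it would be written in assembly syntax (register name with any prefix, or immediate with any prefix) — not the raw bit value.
$4

+0x04: fa 00 ⇒ word 0xfa00 (big)
  top 5b → 0x1f → incr [R]
  rd: (w>>7)&0xf=0x4 → $4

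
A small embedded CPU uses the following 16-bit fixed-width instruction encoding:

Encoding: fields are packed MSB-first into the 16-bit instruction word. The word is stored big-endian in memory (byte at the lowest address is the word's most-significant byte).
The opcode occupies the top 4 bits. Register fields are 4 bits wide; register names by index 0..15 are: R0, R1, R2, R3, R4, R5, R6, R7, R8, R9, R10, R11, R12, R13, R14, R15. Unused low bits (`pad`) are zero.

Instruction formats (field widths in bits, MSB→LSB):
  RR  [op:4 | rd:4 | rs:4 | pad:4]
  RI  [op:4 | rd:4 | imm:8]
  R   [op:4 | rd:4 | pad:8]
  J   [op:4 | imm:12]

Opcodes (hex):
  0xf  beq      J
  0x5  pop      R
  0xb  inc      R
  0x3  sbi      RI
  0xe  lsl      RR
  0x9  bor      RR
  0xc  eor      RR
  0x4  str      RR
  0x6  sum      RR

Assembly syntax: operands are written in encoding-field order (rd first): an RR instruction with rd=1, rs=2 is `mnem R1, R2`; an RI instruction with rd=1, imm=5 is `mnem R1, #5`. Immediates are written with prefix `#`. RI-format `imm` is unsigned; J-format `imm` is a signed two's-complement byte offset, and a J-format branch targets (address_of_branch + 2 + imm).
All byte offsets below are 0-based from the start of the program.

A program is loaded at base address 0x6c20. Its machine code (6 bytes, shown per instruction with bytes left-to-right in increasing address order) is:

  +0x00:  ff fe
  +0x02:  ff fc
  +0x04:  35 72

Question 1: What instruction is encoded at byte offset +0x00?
beq #-2

[00] ff fe → 0xfffe
  top 4b → 0xf → beq [J]
  imm@[11:0]=0xffe (s12→-2) ⇒ #-2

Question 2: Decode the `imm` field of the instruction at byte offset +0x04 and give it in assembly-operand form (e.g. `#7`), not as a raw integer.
#114

@+04  big-endian(35 72) = 0x3572
  top 4b → 0x3 → sbi [RI]
  rd: (w>>8)&0xf=0x5 → R5
  imm: (w>>0)&0xff=0x72 → #114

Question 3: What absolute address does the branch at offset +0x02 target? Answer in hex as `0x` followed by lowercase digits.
@+02  big-endian(ff fc) = 0xfffc
  top 4b → 0xf → beq [J]
  imm: (w>>0)&0xfff=0xffc (s12→-4) → #-4
  target = base 0x6c20 + off 0x02 + 2 + imm -4 = 0x6c20

0x6c20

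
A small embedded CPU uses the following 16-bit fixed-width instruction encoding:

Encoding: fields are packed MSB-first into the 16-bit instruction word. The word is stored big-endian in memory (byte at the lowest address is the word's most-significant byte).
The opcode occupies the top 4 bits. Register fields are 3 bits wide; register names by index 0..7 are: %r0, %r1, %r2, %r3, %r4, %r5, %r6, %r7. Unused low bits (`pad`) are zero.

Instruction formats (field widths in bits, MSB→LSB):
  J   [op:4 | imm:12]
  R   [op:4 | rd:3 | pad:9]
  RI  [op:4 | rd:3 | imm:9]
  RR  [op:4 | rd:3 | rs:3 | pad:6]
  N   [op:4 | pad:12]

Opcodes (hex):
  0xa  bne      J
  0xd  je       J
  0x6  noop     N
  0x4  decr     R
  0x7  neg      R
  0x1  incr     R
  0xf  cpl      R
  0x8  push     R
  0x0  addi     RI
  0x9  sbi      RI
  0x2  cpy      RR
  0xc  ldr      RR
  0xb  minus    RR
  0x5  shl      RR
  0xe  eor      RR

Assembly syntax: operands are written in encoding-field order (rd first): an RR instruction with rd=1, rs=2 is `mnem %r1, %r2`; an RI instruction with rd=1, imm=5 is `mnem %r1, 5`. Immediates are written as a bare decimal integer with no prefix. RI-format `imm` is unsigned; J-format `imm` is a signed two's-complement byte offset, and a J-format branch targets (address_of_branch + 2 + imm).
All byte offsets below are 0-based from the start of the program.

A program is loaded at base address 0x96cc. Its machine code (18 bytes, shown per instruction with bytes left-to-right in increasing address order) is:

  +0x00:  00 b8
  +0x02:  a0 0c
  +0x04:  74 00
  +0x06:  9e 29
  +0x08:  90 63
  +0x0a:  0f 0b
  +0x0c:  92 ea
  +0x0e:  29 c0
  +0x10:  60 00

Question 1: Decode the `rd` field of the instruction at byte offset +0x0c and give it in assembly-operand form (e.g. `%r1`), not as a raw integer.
%r1

+0x0c: 92 ea ⇒ word 0x92ea (big)
  op=0x92ea>>12=0x9 ⇒ sbi (RI)
  rd@[11:9]=0x1 ⇒ %r1
  imm@[8:0]=0xea ⇒ 234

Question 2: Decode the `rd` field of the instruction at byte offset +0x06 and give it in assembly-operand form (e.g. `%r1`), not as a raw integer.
@+06  big-endian(9e 29) = 0x9e29
  op=0x9e29>>12=0x9 ⇒ sbi (RI)
  rd@[11:9]=0x7 ⇒ %r7
  imm@[8:0]=0x29 ⇒ 41

%r7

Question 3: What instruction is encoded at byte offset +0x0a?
off 0x0a: read 0f 0b as big → 0x0f0b
  top 4b → 0x0 → addi [RI]
  rd: (w>>9)&0x7=0x7 → %r7
  imm: (w>>0)&0x1ff=0x10b → 267

addi %r7, 267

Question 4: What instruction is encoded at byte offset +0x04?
@+04  big-endian(74 00) = 0x7400
  opcode bits[15:12]=0x7: neg/R
  rd: (w>>9)&0x7=0x2 → %r2

neg %r2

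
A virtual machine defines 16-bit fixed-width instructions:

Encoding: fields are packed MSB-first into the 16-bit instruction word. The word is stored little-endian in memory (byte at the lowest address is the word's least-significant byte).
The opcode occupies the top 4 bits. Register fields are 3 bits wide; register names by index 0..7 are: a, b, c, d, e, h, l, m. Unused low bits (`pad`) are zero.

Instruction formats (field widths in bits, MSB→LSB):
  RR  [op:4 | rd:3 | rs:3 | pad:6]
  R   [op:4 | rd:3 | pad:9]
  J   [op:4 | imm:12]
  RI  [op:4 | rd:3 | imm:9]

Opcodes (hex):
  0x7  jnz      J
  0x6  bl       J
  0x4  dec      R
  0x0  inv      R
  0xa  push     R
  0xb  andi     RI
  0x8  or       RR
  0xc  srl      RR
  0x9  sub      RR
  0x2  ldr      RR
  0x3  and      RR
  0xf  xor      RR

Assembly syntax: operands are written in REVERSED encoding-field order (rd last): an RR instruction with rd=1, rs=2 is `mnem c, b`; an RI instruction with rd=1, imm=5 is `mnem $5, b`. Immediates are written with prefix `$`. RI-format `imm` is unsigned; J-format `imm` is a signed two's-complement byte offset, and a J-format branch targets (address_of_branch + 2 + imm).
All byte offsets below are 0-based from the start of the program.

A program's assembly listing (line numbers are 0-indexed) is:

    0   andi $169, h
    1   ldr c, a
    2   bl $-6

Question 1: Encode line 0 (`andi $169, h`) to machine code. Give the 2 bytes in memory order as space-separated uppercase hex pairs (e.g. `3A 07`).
A9 BA

line 0 (andi): pack op=0xb:4|rd=5:3|imm=169:9 = 0xbaa9; little→ a9 ba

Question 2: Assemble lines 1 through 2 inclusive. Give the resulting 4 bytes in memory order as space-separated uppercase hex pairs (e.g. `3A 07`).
80 20 FA 6F

L1: ldr op=0x2:4|rd=0:3|rs=2:3|pad=0:6 ⇒ 0x2080 ⇒ little 80 20
L2: bl op=0x6:4|imm=-6:12 ⇒ 0x6ffa ⇒ little fa 6f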